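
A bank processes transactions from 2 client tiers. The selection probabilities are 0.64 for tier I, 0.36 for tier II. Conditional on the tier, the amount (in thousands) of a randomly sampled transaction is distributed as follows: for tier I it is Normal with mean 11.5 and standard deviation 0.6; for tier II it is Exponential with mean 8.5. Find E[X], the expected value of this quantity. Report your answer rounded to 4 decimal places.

10.4200

Component means — I: 11.5; II: 8.5.
E[X] = 0.64·11.5 + 0.36·8.5 = 10.42.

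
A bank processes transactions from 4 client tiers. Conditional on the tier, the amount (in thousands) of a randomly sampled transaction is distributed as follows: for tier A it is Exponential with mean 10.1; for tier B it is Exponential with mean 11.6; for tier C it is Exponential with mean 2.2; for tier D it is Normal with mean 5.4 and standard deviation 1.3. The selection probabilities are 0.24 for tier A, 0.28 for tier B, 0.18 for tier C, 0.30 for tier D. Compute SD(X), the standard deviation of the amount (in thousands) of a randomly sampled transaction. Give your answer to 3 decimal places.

Per component, A: μ=10.1, E[X²]=204.02; B: μ=11.6, E[X²]=269.12; C: μ=2.2, E[X²]=9.68; D: μ=5.4, E[X²]=30.85.
E[X] = 0.24·10.1 + 0.28·11.6 + 0.18·2.2 + 0.3·5.4 = 7.688.
E[X²] = 0.24·204.02 + 0.28·269.12 + 0.18·9.68 + 0.3·30.85 = 135.316.
Var(X) = E[X²] − (E[X])² = 135.316 − 59.1053 = 76.2105.
SD(X) = √76.2105 = 8.72986.

8.730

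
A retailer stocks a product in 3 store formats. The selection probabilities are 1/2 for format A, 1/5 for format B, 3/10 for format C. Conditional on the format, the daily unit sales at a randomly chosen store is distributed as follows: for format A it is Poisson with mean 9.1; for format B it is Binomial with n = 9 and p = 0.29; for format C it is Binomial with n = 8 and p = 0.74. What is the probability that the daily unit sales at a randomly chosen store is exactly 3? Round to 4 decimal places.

Conditional on each format, P(X = 3): A: 0.0140247; B: 0.262436; C: 0.0269619.
By total probability, P(X = 3) = 0.5·0.0140247 + 0.2·0.262436 + 0.3·0.0269619 = 0.0675881.

0.0676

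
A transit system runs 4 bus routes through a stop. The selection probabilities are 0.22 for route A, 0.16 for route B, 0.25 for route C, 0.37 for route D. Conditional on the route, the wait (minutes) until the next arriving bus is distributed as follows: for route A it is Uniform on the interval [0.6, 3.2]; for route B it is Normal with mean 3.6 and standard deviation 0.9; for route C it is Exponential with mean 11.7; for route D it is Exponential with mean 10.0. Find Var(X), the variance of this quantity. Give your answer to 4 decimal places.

87.5172

Per component, A: μ=1.9, E[X²]=4.17333; B: μ=3.6, E[X²]=13.77; C: μ=11.7, E[X²]=273.78; D: μ=10, E[X²]=200.
E[X] = 0.22·1.9 + 0.16·3.6 + 0.25·11.7 + 0.37·10 = 7.619.
E[X²] = 0.22·4.17333 + 0.16·13.77 + 0.25·273.78 + 0.37·200 = 145.566.
Var(X) = E[X²] − (E[X])² = 145.566 − 58.0492 = 87.5172.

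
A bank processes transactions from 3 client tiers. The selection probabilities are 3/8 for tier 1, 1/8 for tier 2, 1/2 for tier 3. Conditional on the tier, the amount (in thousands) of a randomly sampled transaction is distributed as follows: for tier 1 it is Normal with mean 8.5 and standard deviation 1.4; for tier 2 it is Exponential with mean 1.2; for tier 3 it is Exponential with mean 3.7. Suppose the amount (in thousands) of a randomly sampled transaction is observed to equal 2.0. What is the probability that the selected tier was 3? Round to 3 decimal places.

Likelihoods f(2.0 | ·): 1: 5.94196e-06; 2: 0.157396; 3: 0.157414.
Posterior ∝ prior × likelihood. Numerator for 3: 0.5·0.157414 = 0.0787072.
Normalizing constant: 0.375·5.94196e-06 + 0.125·0.157396 + 0.5·0.157414 = 0.098384.
P(3 | observation) = 0.0787072 / 0.098384 = 0.8.

0.800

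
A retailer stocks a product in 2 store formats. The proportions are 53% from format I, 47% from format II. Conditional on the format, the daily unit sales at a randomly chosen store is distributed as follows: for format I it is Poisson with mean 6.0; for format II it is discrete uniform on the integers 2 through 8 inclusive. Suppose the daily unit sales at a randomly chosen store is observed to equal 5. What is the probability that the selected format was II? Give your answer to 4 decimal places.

0.4409

Likelihoods P(X=5 | ·): I: 0.160623; II: 0.142857.
Posterior ∝ prior × likelihood. Numerator for II: 0.47·0.142857 = 0.0671429.
Normalizing constant: 0.53·0.160623 + 0.47·0.142857 = 0.152273.
P(II | observation) = 0.0671429 / 0.152273 = 0.440937.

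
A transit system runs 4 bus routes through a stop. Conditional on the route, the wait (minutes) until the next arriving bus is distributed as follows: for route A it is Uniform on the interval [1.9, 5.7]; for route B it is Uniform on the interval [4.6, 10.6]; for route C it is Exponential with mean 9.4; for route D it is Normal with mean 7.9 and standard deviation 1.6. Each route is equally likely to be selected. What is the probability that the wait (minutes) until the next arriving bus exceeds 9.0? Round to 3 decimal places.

0.224

Conditional on each route, P(X > 9.0): A: 0; B: 0.266667; C: 0.383872; D: 0.245884.
By total probability, P(X > 9.0) = 0.25·0 + 0.25·0.266667 + 0.25·0.383872 + 0.25·0.245884 = 0.224106.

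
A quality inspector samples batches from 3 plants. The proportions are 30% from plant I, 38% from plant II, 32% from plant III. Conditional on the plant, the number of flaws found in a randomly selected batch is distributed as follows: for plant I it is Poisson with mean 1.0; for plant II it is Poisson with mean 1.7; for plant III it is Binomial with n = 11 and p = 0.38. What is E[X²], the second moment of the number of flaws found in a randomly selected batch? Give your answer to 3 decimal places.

8.765

For each component E[X²] = Var + (mean)², giving I: 2; II: 4.59; III: 20.064.
Overall E[X²] = 0.3·2 + 0.38·4.59 + 0.32·20.064 = 8.76468.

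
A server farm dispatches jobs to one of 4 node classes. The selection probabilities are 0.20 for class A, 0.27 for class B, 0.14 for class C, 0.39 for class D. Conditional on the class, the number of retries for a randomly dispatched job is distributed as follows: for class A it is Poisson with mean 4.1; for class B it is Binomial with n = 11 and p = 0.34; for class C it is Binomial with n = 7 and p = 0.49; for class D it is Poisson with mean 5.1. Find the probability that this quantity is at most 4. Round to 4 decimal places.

0.5848

Conditional on each class, P(X ≤ 4): A: 0.609308; B: 0.69415; C: 0.789514; D: 0.423125.
By total probability, P(X ≤ 4) = 0.2·0.609308 + 0.27·0.69415 + 0.14·0.789514 + 0.39·0.423125 = 0.584833.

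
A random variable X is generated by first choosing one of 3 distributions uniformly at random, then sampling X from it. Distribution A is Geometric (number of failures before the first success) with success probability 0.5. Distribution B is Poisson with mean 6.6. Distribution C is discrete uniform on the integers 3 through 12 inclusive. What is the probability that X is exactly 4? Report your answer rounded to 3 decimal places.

Conditional on each component, P(X = 4): A: 0.03125; B: 0.107553; C: 0.1.
By total probability, P(X = 4) = 0.333333·0.03125 + 0.333333·0.107553 + 0.333333·0.1 = 0.0796009.

0.080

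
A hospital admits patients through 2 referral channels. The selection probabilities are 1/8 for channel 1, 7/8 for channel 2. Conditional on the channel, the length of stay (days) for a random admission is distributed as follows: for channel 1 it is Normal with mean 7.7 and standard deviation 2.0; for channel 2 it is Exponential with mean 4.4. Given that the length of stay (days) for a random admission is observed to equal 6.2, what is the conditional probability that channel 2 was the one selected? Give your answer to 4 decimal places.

Likelihoods f(6.2 | ·): 1: 0.150569; 2: 0.0555376.
Posterior ∝ prior × likelihood. Numerator for 2: 0.875·0.0555376 = 0.0485954.
Normalizing constant: 0.125·0.150569 + 0.875·0.0555376 = 0.0674165.
P(2 | observation) = 0.0485954 / 0.0674165 = 0.720824.

0.7208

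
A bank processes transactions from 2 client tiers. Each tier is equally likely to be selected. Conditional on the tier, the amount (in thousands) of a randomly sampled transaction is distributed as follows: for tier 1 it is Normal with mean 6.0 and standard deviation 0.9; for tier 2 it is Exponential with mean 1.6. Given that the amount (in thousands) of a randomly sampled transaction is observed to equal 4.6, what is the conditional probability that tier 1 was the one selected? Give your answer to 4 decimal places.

Likelihoods f(4.6 | ·): 1: 0.132198; 2: 0.0352601.
Posterior ∝ prior × likelihood. Numerator for 1: 0.5·0.132198 = 0.066099.
Normalizing constant: 0.5·0.132198 + 0.5·0.0352601 = 0.083729.
P(1 | observation) = 0.066099 / 0.083729 = 0.789439.

0.7894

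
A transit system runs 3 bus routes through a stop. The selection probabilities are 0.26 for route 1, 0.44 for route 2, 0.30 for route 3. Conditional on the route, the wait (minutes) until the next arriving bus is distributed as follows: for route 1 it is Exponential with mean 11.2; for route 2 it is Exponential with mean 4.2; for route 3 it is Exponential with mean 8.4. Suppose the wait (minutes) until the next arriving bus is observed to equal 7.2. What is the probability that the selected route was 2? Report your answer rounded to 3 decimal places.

0.408

Likelihoods f(7.2 | ·): 1: 0.0469454; 2: 0.0428791; 3: 0.0505206.
Posterior ∝ prior × likelihood. Numerator for 2: 0.44·0.0428791 = 0.0188668.
Normalizing constant: 0.26·0.0469454 + 0.44·0.0428791 + 0.3·0.0505206 = 0.0462288.
P(2 | observation) = 0.0188668 / 0.0462288 = 0.408118.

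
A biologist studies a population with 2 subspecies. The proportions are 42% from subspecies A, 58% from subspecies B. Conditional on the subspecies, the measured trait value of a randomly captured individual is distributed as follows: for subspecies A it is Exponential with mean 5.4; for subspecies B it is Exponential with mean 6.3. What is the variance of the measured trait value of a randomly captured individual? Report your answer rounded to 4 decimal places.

Per component, A: μ=5.4, E[X²]=58.32; B: μ=6.3, E[X²]=79.38.
E[X] = 0.42·5.4 + 0.58·6.3 = 5.922.
E[X²] = 0.42·58.32 + 0.58·79.38 = 70.5348.
Var(X) = E[X²] − (E[X])² = 70.5348 − 35.0701 = 35.4647.

35.4647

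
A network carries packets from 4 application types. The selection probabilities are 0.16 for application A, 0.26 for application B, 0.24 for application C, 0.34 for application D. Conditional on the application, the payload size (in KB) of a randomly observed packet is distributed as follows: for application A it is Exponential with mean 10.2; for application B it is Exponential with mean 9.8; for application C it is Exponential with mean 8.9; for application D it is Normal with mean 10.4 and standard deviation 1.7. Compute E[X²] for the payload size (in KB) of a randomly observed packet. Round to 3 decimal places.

For each component E[X²] = Var + (mean)², giving A: 208.08; B: 192.08; C: 158.42; D: 111.05.
Overall E[X²] = 0.16·208.08 + 0.26·192.08 + 0.24·158.42 + 0.34·111.05 = 159.011.

159.011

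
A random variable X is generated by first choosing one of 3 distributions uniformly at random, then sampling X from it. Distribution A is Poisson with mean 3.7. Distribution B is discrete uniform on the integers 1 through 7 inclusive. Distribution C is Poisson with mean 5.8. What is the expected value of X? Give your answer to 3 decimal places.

4.500

Component means — A: 3.7; B: 4; C: 5.8.
E[X] = 0.333333·3.7 + 0.333333·4 + 0.333333·5.8 = 4.5.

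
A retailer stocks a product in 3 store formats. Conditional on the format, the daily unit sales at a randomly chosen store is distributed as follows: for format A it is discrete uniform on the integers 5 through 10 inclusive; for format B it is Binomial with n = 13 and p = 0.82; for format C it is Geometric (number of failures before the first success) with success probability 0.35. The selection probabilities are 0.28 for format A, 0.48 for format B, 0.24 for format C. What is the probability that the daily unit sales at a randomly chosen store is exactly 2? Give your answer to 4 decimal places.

Conditional on each format, P(X = 2): A: 0; B: 3.3707e-07; C: 0.147875.
By total probability, P(X = 2) = 0.28·0 + 0.48·3.3707e-07 + 0.24·0.147875 = 0.0354902.

0.0355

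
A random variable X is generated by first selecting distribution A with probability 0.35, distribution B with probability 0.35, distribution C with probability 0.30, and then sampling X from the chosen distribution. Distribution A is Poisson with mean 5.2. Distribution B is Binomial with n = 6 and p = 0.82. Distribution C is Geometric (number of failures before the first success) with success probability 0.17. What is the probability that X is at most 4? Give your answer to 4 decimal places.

Conditional on each component, P(X ≤ 4): A: 0.406128; B: 0.295594; C: 0.606096.
By total probability, P(X ≤ 4) = 0.35·0.406128 + 0.35·0.295594 + 0.3·0.606096 = 0.427432.

0.4274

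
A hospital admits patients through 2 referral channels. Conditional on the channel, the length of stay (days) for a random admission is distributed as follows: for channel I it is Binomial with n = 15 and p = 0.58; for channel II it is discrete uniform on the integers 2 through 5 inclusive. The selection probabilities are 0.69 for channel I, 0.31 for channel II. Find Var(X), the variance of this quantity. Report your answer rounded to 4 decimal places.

Per component, I: μ=8.7, E[X²]=79.344; II: μ=3.5, E[X²]=13.5.
E[X] = 0.69·8.7 + 0.31·3.5 = 7.088.
E[X²] = 0.69·79.344 + 0.31·13.5 = 58.9324.
Var(X) = E[X²] − (E[X])² = 58.9324 − 50.2397 = 8.69262.

8.6926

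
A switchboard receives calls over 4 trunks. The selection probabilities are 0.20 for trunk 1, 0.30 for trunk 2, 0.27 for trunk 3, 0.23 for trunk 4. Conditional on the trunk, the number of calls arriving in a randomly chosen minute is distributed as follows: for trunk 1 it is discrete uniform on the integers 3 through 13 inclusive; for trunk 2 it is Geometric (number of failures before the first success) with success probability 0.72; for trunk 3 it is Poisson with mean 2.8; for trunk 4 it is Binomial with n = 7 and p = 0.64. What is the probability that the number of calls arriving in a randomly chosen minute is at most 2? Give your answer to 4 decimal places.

0.4346

Conditional on each trunk, P(X ≤ 2): 1: 0; 2: 0.978048; 3: 0.469454; 4: 0.0625462.
By total probability, P(X ≤ 2) = 0.2·0 + 0.3·0.978048 + 0.27·0.469454 + 0.23·0.0625462 = 0.434553.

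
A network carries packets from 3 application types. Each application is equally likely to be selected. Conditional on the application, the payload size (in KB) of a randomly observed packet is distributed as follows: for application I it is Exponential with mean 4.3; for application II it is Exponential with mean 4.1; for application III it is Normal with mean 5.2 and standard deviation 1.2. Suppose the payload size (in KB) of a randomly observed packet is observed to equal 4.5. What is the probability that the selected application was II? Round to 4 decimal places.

0.1835

Likelihoods f(4.5 | ·): I: 0.0816653; II: 0.0813863; III: 0.280439.
Posterior ∝ prior × likelihood. Numerator for II: 0.333333·0.0813863 = 0.0271288.
Normalizing constant: 0.333333·0.0816653 + 0.333333·0.0813863 + 0.333333·0.280439 = 0.14783.
P(II | observation) = 0.0271288 / 0.14783 = 0.183513.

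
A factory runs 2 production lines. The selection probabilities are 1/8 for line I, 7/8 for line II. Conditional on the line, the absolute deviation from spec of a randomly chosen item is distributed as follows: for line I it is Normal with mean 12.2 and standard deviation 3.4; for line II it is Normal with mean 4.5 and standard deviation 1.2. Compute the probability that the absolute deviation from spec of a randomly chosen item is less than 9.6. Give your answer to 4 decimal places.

Conditional on each line, P(X < 9.6): I: 0.222223; II: 0.999989.
By total probability, P(X < 9.6) = 0.125·0.222223 + 0.875·0.999989 = 0.902769.

0.9028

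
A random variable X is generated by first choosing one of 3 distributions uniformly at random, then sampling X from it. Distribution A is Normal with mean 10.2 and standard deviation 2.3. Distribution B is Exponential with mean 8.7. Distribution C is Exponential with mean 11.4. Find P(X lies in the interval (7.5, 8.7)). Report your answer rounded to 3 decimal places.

Conditional on each component, P(7.5 < X < 8.7): A: 0.13693; B: 0.054408; C: 0.0517487.
By total probability, P(7.5 < X < 8.7) = 0.333333·0.13693 + 0.333333·0.054408 + 0.333333·0.0517487 = 0.0810288.

0.081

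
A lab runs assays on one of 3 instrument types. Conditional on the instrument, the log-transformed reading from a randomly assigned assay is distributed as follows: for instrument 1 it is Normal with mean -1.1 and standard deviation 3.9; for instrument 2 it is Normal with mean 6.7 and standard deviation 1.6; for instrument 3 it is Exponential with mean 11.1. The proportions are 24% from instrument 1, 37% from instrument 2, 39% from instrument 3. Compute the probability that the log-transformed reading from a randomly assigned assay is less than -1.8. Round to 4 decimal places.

Conditional on each instrument, P(X < -1.8): 1: 0.428778; 2: 5.40657e-08; 3: 0.
By total probability, P(X < -1.8) = 0.24·0.428778 + 0.37·5.40657e-08 + 0.39·0 = 0.102907.

0.1029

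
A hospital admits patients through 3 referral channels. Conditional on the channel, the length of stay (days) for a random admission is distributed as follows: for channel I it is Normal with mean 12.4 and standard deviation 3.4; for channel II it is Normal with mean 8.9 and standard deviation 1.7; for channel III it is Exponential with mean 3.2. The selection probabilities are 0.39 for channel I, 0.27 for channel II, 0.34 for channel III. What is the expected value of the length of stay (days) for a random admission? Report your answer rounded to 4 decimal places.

8.3270

Component means — I: 12.4; II: 8.9; III: 3.2.
E[X] = 0.39·12.4 + 0.27·8.9 + 0.34·3.2 = 8.327.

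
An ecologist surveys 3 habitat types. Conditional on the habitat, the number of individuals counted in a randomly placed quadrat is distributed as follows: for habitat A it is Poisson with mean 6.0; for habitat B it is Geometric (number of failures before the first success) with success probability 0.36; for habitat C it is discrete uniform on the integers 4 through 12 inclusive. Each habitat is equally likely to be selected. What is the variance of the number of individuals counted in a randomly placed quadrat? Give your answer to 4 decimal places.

12.5953

Per component, A: μ=6, E[X²]=42; B: μ=1.77778, E[X²]=8.09877; C: μ=8, E[X²]=70.6667.
E[X] = 0.333333·6 + 0.333333·1.77778 + 0.333333·8 = 5.25926.
E[X²] = 0.333333·42 + 0.333333·8.09877 + 0.333333·70.6667 = 40.2551.
Var(X) = E[X²] − (E[X])² = 40.2551 − 27.6598 = 12.5953.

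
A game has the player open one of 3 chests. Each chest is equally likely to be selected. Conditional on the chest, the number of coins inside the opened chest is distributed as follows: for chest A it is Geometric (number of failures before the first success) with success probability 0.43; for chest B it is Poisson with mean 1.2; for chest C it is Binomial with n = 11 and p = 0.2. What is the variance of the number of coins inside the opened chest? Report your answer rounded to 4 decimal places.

Per component, A: μ=1.32558, E[X²]=4.83991; B: μ=1.2, E[X²]=2.64; C: μ=2.2, E[X²]=6.6.
E[X] = 0.333333·1.32558 + 0.333333·1.2 + 0.333333·2.2 = 1.57519.
E[X²] = 0.333333·4.83991 + 0.333333·2.64 + 0.333333·6.6 = 4.6933.
Var(X) = E[X²] − (E[X])² = 4.6933 − 2.48124 = 2.21207.

2.2121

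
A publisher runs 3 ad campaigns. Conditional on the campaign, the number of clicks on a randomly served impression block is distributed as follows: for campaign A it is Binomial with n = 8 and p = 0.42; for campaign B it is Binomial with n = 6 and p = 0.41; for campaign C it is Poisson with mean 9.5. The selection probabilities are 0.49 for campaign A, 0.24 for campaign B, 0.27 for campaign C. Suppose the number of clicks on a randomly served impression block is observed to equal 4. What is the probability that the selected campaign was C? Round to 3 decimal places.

Likelihoods P(X=4 | ·): A: 0.246494; B: 0.147547; C: 0.025403.
Posterior ∝ prior × likelihood. Numerator for C: 0.27·0.025403 = 0.00685882.
Normalizing constant: 0.49·0.246494 + 0.24·0.147547 + 0.27·0.025403 = 0.163052.
P(C | observation) = 0.00685882 / 0.163052 = 0.0420651.

0.042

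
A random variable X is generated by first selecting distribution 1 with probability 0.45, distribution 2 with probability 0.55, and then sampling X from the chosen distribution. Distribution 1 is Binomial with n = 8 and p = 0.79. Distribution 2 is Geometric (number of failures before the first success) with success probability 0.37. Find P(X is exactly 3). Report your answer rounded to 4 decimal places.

Conditional on each component, P(X = 3): 1: 0.0112763; 2: 0.0925174.
By total probability, P(X = 3) = 0.45·0.0112763 + 0.55·0.0925174 = 0.0559589.

0.0560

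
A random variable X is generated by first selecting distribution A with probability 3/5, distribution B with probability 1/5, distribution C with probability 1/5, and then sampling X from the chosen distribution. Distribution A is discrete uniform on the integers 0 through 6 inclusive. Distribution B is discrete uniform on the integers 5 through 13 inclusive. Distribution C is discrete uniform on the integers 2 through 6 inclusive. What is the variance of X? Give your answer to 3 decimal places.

9.573

Per component, A: μ=3, E[X²]=13; B: μ=9, E[X²]=87.6667; C: μ=4, E[X²]=18.
E[X] = 0.6·3 + 0.2·9 + 0.2·4 = 4.4.
E[X²] = 0.6·13 + 0.2·87.6667 + 0.2·18 = 28.9333.
Var(X) = E[X²] − (E[X])² = 28.9333 − 19.36 = 9.57333.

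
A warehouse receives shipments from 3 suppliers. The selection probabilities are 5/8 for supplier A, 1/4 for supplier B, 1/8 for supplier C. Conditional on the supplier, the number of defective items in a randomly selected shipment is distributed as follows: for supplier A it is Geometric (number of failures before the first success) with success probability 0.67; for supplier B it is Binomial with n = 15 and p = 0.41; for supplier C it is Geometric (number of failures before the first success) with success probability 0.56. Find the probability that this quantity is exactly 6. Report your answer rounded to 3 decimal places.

Conditional on each supplier, P(X = 6): A: 0.000865284; B: 0.205956; C: 0.00406354.
By total probability, P(X = 6) = 0.625·0.000865284 + 0.25·0.205956 + 0.125·0.00406354 = 0.0525378.

0.053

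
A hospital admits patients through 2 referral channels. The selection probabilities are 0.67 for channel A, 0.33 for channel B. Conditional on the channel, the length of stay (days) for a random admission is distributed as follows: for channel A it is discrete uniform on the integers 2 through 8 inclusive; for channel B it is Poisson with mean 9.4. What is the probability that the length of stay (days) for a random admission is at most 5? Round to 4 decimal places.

Conditional on each channel, P(X ≤ 5): A: 0.571429; B: 0.0934707.
By total probability, P(X ≤ 5) = 0.67·0.571429 + 0.33·0.0934707 = 0.413702.

0.4137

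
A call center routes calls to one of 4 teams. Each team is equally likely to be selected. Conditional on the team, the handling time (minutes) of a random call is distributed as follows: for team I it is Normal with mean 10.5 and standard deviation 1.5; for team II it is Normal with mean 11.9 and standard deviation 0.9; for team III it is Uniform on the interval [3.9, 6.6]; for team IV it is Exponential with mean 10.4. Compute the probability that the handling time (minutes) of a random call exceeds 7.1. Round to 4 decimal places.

0.6234

Conditional on each team, P(X > 7.1): I: 0.988295; II: 1; III: 0; IV: 0.505255.
By total probability, P(X > 7.1) = 0.25·0.988295 + 0.25·1 + 0.25·0 + 0.25·0.505255 = 0.623387.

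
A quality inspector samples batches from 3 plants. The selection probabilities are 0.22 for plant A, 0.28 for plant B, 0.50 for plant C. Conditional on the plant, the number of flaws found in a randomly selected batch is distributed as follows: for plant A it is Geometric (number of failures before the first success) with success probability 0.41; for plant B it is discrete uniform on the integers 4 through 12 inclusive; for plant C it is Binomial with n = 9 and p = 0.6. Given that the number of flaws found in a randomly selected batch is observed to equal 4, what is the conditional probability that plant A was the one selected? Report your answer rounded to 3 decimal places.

0.087

Likelihoods P(X=4 | ·): A: 0.0496812; B: 0.111111; C: 0.167215.
Posterior ∝ prior × likelihood. Numerator for A: 0.22·0.0496812 = 0.0109299.
Normalizing constant: 0.22·0.0496812 + 0.28·0.111111 + 0.5·0.167215 = 0.125649.
P(A | observation) = 0.0109299 / 0.125649 = 0.0869876.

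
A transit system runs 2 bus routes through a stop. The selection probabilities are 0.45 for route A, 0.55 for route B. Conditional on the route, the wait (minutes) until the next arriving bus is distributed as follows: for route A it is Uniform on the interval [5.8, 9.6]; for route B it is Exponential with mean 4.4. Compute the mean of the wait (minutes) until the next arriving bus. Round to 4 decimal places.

5.8850

Component means — A: 7.7; B: 4.4.
E[X] = 0.45·7.7 + 0.55·4.4 = 5.885.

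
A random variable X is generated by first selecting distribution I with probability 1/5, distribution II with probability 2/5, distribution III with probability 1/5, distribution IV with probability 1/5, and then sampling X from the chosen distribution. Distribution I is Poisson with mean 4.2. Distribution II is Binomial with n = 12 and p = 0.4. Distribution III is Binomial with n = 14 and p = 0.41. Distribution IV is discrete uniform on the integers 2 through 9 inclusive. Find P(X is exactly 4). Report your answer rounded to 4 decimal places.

0.1779

Conditional on each component, P(X = 4): I: 0.194424; II: 0.212841; III: 0.144574; IV: 0.125.
By total probability, P(X = 4) = 0.2·0.194424 + 0.4·0.212841 + 0.2·0.144574 + 0.2·0.125 = 0.177936.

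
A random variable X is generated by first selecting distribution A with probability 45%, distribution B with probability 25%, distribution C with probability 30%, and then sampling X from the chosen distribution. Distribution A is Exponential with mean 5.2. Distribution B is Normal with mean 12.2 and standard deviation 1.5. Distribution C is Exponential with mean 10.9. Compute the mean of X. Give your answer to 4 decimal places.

8.6600

Component means — A: 5.2; B: 12.2; C: 10.9.
E[X] = 0.45·5.2 + 0.25·12.2 + 0.3·10.9 = 8.66.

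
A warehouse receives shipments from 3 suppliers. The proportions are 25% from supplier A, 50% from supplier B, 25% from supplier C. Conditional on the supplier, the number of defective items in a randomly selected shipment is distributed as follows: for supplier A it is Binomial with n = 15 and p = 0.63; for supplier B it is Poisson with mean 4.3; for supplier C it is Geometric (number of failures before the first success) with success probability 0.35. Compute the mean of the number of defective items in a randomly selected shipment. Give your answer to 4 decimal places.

Component means — A: 9.45; B: 4.3; C: 1.85714.
E[X] = 0.25·9.45 + 0.5·4.3 + 0.25·1.85714 = 4.97679.

4.9768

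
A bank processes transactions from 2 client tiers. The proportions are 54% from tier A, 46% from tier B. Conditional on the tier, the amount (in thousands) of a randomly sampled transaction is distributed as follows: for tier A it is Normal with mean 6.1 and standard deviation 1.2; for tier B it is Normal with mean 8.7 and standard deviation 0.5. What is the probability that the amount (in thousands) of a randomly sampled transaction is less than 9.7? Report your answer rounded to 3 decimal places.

Conditional on each tier, P(X < 9.7): A: 0.99865; B: 0.97725.
By total probability, P(X < 9.7) = 0.54·0.99865 + 0.46·0.97725 = 0.988806.

0.989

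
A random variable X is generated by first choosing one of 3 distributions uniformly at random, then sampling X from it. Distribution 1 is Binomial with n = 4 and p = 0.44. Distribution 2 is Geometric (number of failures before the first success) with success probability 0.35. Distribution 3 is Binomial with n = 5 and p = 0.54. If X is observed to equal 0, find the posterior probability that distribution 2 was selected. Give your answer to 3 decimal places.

0.746

Likelihoods P(X=0 | ·): 1: 0.098345; 2: 0.35; 3: 0.0205963.
Posterior ∝ prior × likelihood. Numerator for 2: 0.333333·0.35 = 0.116667.
Normalizing constant: 0.333333·0.098345 + 0.333333·0.35 + 0.333333·0.0205963 = 0.156314.
P(2 | observation) = 0.116667 / 0.156314 = 0.746362.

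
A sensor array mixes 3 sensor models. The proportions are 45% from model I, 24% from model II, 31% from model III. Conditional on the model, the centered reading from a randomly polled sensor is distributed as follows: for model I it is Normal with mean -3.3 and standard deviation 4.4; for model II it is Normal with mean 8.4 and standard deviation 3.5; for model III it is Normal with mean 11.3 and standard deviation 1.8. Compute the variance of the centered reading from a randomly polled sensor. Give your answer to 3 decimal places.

57.802

Per component, I: μ=-3.3, E[X²]=30.25; II: μ=8.4, E[X²]=82.81; III: μ=11.3, E[X²]=130.93.
E[X] = 0.45·-3.3 + 0.24·8.4 + 0.31·11.3 = 4.034.
E[X²] = 0.45·30.25 + 0.24·82.81 + 0.31·130.93 = 74.0752.
Var(X) = E[X²] − (E[X])² = 74.0752 − 16.2732 = 57.802.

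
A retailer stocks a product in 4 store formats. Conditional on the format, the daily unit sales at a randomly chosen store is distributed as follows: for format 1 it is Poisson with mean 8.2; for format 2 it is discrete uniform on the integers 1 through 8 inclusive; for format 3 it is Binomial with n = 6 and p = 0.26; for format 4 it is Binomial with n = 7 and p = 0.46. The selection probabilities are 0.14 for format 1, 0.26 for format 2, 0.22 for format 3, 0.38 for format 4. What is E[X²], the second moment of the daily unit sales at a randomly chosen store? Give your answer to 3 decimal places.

22.582

For each component E[X²] = Var + (mean)², giving 1: 75.44; 2: 25.5; 3: 3.588; 4: 12.1072.
Overall E[X²] = 0.14·75.44 + 0.26·25.5 + 0.22·3.588 + 0.38·12.1072 = 22.5817.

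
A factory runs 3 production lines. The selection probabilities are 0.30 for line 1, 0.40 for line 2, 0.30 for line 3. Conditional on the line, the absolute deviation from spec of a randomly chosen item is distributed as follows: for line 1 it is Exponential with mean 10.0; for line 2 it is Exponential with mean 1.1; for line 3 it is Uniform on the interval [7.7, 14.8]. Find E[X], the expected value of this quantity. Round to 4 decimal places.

6.8150

Component means — 1: 10; 2: 1.1; 3: 11.25.
E[X] = 0.3·10 + 0.4·1.1 + 0.3·11.25 = 6.815.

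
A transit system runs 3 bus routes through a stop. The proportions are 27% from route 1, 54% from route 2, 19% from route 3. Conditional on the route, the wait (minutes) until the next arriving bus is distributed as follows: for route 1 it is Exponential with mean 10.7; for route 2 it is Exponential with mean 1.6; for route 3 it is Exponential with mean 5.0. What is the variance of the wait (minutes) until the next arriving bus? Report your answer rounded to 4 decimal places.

Per component, 1: μ=10.7, E[X²]=228.98; 2: μ=1.6, E[X²]=5.12; 3: μ=5, E[X²]=50.
E[X] = 0.27·10.7 + 0.54·1.6 + 0.19·5 = 4.703.
E[X²] = 0.27·228.98 + 0.54·5.12 + 0.19·50 = 74.0894.
Var(X) = E[X²] − (E[X])² = 74.0894 − 22.1182 = 51.9712.

51.9712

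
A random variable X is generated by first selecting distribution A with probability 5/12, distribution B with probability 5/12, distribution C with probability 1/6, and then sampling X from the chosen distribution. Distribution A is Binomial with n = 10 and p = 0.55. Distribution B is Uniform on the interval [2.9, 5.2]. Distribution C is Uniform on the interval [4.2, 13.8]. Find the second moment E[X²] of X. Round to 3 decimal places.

For each component E[X²] = Var + (mean)², giving A: 32.725; B: 16.8433; C: 88.68.
Overall E[X²] = 0.416667·32.725 + 0.416667·16.8433 + 0.166667·88.68 = 35.4335.

35.433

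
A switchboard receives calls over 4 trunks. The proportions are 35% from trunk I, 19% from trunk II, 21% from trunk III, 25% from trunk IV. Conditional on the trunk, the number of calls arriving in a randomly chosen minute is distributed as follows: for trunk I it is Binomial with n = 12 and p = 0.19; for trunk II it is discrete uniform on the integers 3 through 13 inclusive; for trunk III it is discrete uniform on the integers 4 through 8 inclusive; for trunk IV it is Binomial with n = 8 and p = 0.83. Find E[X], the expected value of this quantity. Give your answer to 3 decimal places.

Component means — I: 2.28; II: 8; III: 6; IV: 6.64.
E[X] = 0.35·2.28 + 0.19·8 + 0.21·6 + 0.25·6.64 = 5.238.

5.238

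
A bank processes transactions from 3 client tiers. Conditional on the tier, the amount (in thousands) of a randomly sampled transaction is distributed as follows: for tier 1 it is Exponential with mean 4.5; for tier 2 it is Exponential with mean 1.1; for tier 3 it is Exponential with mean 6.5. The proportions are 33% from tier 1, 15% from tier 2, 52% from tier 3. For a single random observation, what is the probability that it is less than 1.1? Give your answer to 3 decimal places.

Conditional on each tier, P(X < 1.1): 1: 0.216861; 2: 0.632121; 3: 0.155686.
By total probability, P(X < 1.1) = 0.33·0.216861 + 0.15·0.632121 + 0.52·0.155686 = 0.247339.

0.247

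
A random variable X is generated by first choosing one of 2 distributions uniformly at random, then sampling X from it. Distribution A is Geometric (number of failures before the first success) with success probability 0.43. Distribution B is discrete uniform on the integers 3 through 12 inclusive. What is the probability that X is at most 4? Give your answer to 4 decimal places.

0.5699

Conditional on each component, P(X ≤ 4): A: 0.939831; B: 0.2.
By total probability, P(X ≤ 4) = 0.5·0.939831 + 0.5·0.2 = 0.569915.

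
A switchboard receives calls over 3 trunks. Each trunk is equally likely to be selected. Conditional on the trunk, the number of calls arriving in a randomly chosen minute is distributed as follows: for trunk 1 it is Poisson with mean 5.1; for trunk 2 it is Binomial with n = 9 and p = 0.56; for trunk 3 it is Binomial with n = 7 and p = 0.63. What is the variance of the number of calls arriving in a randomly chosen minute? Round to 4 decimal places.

Per component, 1: μ=5.1, E[X²]=31.11; 2: μ=5.04, E[X²]=27.6192; 3: μ=4.41, E[X²]=21.0798.
E[X] = 0.333333·5.1 + 0.333333·5.04 + 0.333333·4.41 = 4.85.
E[X²] = 0.333333·31.11 + 0.333333·27.6192 + 0.333333·21.0798 = 26.603.
Var(X) = E[X²] − (E[X])² = 26.603 − 23.5225 = 3.0805.

3.0805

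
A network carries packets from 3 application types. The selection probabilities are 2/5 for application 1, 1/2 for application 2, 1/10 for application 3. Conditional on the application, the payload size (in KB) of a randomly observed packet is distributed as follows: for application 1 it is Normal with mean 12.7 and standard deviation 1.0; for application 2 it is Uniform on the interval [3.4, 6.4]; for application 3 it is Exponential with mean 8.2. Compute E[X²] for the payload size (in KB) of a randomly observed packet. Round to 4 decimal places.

90.7440

For each component E[X²] = Var + (mean)², giving 1: 162.29; 2: 24.76; 3: 134.48.
Overall E[X²] = 0.4·162.29 + 0.5·24.76 + 0.1·134.48 = 90.744.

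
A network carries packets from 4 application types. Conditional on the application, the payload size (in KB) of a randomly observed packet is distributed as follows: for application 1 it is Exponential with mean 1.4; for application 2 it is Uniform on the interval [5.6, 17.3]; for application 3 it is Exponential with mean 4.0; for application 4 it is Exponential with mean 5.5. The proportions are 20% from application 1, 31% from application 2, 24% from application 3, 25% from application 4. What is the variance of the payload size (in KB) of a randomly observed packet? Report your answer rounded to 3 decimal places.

Per component, 1: μ=1.4, E[X²]=3.92; 2: μ=11.45, E[X²]=142.51; 3: μ=4, E[X²]=32; 4: μ=5.5, E[X²]=60.5.
E[X] = 0.2·1.4 + 0.31·11.45 + 0.24·4 + 0.25·5.5 = 6.1645.
E[X²] = 0.2·3.92 + 0.31·142.51 + 0.24·32 + 0.25·60.5 = 67.7671.
Var(X) = E[X²] − (E[X])² = 67.7671 − 38.0011 = 29.766.

29.766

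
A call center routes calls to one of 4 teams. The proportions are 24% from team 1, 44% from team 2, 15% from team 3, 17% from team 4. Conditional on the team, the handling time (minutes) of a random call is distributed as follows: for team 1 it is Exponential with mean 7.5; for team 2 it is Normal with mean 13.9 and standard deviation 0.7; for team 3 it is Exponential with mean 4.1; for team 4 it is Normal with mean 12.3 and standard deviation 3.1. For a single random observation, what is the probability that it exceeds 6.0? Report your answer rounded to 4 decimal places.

Conditional on each team, P(X > 6.0): 1: 0.449329; 2: 1; 3: 0.231445; 4: 0.978936.
By total probability, P(X > 6.0) = 0.24·0.449329 + 0.44·1 + 0.15·0.231445 + 0.17·0.978936 = 0.748975.

0.7490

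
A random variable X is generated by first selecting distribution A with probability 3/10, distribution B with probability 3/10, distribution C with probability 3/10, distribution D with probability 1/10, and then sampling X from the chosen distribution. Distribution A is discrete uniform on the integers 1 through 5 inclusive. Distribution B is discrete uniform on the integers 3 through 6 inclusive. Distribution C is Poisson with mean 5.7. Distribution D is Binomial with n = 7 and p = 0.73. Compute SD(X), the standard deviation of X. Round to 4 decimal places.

Per component, A: μ=3, E[X²]=11; B: μ=4.5, E[X²]=21.5; C: μ=5.7, E[X²]=38.19; D: μ=5.11, E[X²]=27.4918.
E[X] = 0.3·3 + 0.3·4.5 + 0.3·5.7 + 0.1·5.11 = 4.471.
E[X²] = 0.3·11 + 0.3·21.5 + 0.3·38.19 + 0.1·27.4918 = 23.9562.
Var(X) = E[X²] − (E[X])² = 23.9562 − 19.9898 = 3.96634.
SD(X) = √3.96634 = 1.99157.

1.9916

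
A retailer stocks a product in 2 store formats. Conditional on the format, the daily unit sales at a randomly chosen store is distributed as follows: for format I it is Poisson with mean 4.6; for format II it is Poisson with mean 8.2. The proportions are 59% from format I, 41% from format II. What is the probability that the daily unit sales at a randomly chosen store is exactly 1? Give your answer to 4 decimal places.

Conditional on each format, P(X = 1): I: 0.0462384; II: 0.00225216.
By total probability, P(X = 1) = 0.59·0.0462384 + 0.41·0.00225216 = 0.0282041.

0.0282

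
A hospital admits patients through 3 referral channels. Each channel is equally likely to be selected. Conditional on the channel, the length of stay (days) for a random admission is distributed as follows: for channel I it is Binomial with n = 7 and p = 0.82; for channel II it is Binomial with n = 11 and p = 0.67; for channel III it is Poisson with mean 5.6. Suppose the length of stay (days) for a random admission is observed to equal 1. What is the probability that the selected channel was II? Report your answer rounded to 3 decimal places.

0.005

Likelihoods P(X=1 | ·): I: 0.00019523; II: 0.000112877; III: 0.020708.
Posterior ∝ prior × likelihood. Numerator for II: 0.333333·0.000112877 = 3.76258e-05.
Normalizing constant: 0.333333·0.00019523 + 0.333333·0.000112877 + 0.333333·0.020708 = 0.00700538.
P(II | observation) = 3.76258e-05 / 0.00700538 = 0.00537098.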